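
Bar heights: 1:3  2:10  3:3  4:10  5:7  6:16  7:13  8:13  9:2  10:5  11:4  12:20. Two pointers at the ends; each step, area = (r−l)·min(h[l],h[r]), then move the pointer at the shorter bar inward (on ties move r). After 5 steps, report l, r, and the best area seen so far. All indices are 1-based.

l=6, r=12, best area=100

l=1 r=12: min(3,20)*11=33 best=33 *, l++
l=2 r=12: min(10,20)*10=100 best=100 *, l++
l=3 r=12: min(3,20)*9=27 best=100, l++
l=4 r=12: min(10,20)*8=80 best=100, l++
l=5 r=12: min(7,20)*7=49 best=100, l++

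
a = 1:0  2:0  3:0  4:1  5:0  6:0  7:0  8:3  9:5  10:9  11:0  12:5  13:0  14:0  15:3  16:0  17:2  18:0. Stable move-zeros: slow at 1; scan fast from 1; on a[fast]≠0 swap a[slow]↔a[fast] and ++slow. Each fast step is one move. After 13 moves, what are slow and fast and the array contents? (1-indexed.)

slow=1 fast=1: a[fast]=0, fast++
slow=1 fast=2: a[fast]=0, fast++
slow=1 fast=3: a[fast]=0, fast++
slow=1 fast=4: a[fast]=1≠0 swap→a[1]=1, slow++,fast++
slow=2 fast=5: a[fast]=0, fast++
slow=2 fast=6: a[fast]=0, fast++
slow=2 fast=7: a[fast]=0, fast++
slow=2 fast=8: a[fast]=3≠0 swap→a[2]=3, slow++,fast++
slow=3 fast=9: a[fast]=5≠0 swap→a[3]=5, slow++,fast++
slow=4 fast=10: a[fast]=9≠0 swap→a[4]=9, slow++,fast++
slow=5 fast=11: a[fast]=0, fast++
slow=5 fast=12: a[fast]=5≠0 swap→a[5]=5, slow++,fast++
slow=6 fast=13: a[fast]=0, fast++

slow=6, fast=14, a=[1, 3, 5, 9, 5, 0, 0, 0, 0, 0, 0, 0, 0, 0, 3, 0, 2, 0]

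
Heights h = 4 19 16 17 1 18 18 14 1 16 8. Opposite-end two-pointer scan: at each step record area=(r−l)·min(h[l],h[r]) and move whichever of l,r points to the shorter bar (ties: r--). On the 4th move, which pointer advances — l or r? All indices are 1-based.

[1,11] min(4,8)*10=40 best=40 * → l++
[2,11] min(19,8)*9=72 best=72 * → r--
[2,10] min(19,16)*8=128 best=128 * → r--
[2,9] min(19,1)*7=7 best=128 → r--

r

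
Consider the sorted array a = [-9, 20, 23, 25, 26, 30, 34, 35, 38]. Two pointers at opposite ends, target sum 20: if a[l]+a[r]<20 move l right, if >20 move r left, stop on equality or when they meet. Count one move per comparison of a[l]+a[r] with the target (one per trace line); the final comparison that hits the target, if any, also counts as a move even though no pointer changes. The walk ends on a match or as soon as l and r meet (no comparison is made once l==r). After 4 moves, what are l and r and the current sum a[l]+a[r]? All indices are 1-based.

l=1 r=9: -9+38=29 >20, r--
l=1 r=8: -9+35=26 >20, r--
l=1 r=7: -9+34=25 >20, r--
l=1 r=6: -9+30=21 >20, r--

l=1, r=5, sum=17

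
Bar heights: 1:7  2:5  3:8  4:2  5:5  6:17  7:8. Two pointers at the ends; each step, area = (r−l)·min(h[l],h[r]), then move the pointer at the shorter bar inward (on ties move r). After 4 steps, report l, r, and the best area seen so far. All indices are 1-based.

[1,7] min(7,8)*6=42 best=42 * → l++
[2,7] min(5,8)*5=25 best=42 → l++
[3,7] min(8,8)*4=32 best=42 → r--
[3,6] min(8,17)*3=24 best=42 → l++

l=4, r=6, best area=42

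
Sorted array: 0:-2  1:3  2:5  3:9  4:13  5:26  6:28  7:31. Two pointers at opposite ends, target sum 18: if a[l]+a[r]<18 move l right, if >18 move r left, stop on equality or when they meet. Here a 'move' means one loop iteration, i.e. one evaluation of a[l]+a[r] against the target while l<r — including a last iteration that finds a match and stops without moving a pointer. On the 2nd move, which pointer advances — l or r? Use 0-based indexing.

r

l=0 r=7: -2+31=29 >18, r--
l=0 r=6: -2+28=26 >18, r--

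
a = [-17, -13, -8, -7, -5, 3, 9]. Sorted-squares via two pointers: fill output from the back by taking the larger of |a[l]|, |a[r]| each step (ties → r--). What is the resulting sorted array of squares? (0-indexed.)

[9, 25, 49, 64, 81, 169, 289]

[0,6] |-17|>|9| out[6]=289 → l++
[1,6] |-13|>|9| out[5]=169 → l++
[2,6] |-8|<=|9| out[4]=81 → r--
[2,5] |-8|>|3| out[3]=64 → l++
[3,5] |-7|>|3| out[2]=49 → l++
[4,5] |-5|>|3| out[1]=25 → l++
[5,5] |3|<=|3| out[0]=9 → r--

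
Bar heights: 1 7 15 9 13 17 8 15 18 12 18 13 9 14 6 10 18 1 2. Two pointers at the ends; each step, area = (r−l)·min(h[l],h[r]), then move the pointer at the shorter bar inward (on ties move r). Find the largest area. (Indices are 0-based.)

l=0 r=18: min(1,2)*18=18 best=18 *, l++
l=1 r=18: min(7,2)*17=34 best=34 *, r--
l=1 r=17: min(7,1)*16=16 best=34, r--
l=1 r=16: min(7,18)*15=105 best=105 *, l++
l=2 r=16: min(15,18)*14=210 best=210 *, l++
l=3 r=16: min(9,18)*13=117 best=210, l++
l=4 r=16: min(13,18)*12=156 best=210, l++
l=5 r=16: min(17,18)*11=187 best=210, l++
l=6 r=16: min(8,18)*10=80 best=210, l++
l=7 r=16: min(15,18)*9=135 best=210, l++
l=8 r=16: min(18,18)*8=144 best=210, r--
l=8 r=15: min(18,10)*7=70 best=210, r--
l=8 r=14: min(18,6)*6=36 best=210, r--
l=8 r=13: min(18,14)*5=70 best=210, r--
l=8 r=12: min(18,9)*4=36 best=210, r--
l=8 r=11: min(18,13)*3=39 best=210, r--
l=8 r=10: min(18,18)*2=36 best=210, r--
l=8 r=9: min(18,12)*1=12 best=210, r--

max area = 210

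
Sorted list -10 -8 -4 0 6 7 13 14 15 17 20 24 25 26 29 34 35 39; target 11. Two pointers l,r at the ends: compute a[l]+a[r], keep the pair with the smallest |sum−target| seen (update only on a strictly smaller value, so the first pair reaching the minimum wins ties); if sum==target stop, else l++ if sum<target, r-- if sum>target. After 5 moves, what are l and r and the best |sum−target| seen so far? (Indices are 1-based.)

l=1, r=13, best |Δ|=5

l=1 r=18: -10+39=29 d=18 *, r--
l=1 r=17: -10+35=25 d=14 *, r--
l=1 r=16: -10+34=24 d=13 *, r--
l=1 r=15: -10+29=19 d=8 *, r--
l=1 r=14: -10+26=16 d=5 *, r--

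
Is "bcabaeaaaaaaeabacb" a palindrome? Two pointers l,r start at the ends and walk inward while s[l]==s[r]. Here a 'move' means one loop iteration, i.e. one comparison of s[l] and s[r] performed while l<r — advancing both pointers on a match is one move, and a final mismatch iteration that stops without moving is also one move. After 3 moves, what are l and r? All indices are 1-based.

[1,18] 'b'=='b' → l++,r--
[2,17] 'c'=='c' → l++,r--
[3,16] 'a'=='a' → l++,r--

l=4, r=15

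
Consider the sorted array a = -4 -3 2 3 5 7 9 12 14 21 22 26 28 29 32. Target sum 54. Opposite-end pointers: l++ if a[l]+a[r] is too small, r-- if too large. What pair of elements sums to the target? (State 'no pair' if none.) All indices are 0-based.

l=0 r=14: -4+32=28 <54, l++
l=1 r=14: -3+32=29 <54, l++
l=2 r=14: 2+32=34 <54, l++
l=3 r=14: 3+32=35 <54, l++
l=4 r=14: 5+32=37 <54, l++
l=5 r=14: 7+32=39 <54, l++
l=6 r=14: 9+32=41 <54, l++
l=7 r=14: 12+32=44 <54, l++
l=8 r=14: 14+32=46 <54, l++
l=9 r=14: 21+32=53 <54, l++
l=10 r=14: 22+32=54, found

(22, 32)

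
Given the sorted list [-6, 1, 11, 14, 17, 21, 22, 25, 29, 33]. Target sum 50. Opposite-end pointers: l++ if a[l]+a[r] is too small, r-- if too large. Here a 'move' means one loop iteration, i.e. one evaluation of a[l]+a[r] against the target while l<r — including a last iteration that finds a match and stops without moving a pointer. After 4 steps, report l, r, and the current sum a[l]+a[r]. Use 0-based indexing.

l=4, r=9, sum=50

[0,9] -6+33=27 <50 → l++
[1,9] 1+33=34 <50 → l++
[2,9] 11+33=44 <50 → l++
[3,9] 14+33=47 <50 → l++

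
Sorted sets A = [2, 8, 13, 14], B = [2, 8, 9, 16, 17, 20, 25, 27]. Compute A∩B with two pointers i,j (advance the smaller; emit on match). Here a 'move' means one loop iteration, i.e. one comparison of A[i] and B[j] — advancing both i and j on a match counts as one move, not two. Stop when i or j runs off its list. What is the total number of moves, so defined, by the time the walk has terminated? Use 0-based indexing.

5 moves

i=0 j=0: 2==2 emit, i++,j++
i=1 j=1: 8==8 emit, i++,j++
i=2 j=2: 13>9, j++
i=2 j=3: 13<16, i++
i=3 j=3: 14<16, i++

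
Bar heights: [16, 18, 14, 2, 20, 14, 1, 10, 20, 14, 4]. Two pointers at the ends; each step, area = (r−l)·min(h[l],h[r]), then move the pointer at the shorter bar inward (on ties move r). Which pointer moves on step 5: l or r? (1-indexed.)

l

l=1 r=11: min(16,4)*10=40 best=40 *, r--
l=1 r=10: min(16,14)*9=126 best=126 *, r--
l=1 r=9: min(16,20)*8=128 best=128 *, l++
l=2 r=9: min(18,20)*7=126 best=128, l++
l=3 r=9: min(14,20)*6=84 best=128, l++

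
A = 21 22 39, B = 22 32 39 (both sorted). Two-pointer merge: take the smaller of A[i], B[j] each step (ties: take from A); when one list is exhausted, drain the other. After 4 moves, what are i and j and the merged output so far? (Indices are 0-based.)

i=0 j=0: A[i]=21<=B[j]=22 take 21, i++
i=1 j=0: A[i]=22<=B[j]=22 take 22, i++
i=2 j=0: A[i]=39>B[j]=22 take 22, j++
i=2 j=1: A[i]=39>B[j]=32 take 32, j++

i=2, j=2, merged so far=[21, 22, 22, 32]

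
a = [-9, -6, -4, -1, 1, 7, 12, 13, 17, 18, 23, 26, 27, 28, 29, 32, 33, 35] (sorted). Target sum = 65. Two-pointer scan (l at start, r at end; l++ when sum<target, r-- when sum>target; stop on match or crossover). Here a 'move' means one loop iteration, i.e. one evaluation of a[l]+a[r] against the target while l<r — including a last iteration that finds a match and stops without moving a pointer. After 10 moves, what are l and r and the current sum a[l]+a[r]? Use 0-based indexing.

l=10, r=17, sum=58

[0,17] -9+35=26 <65 → l++
[1,17] -6+35=29 <65 → l++
[2,17] -4+35=31 <65 → l++
[3,17] -1+35=34 <65 → l++
[4,17] 1+35=36 <65 → l++
[5,17] 7+35=42 <65 → l++
[6,17] 12+35=47 <65 → l++
[7,17] 13+35=48 <65 → l++
[8,17] 17+35=52 <65 → l++
[9,17] 18+35=53 <65 → l++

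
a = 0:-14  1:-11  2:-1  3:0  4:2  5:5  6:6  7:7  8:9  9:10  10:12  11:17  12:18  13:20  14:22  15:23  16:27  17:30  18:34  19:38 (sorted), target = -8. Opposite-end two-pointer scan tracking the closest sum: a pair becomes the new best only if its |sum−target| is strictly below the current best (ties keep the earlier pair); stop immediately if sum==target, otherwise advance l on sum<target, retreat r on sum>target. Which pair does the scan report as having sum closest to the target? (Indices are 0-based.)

pair (-14, 6) with sum -8 (|Δ|=0)

[0,19] -14+38=24 d=32 * → r--
[0,18] -14+34=20 d=28 * → r--
[0,17] -14+30=16 d=24 * → r--
[0,16] -14+27=13 d=21 * → r--
[0,15] -14+23=9 d=17 * → r--
[0,14] -14+22=8 d=16 * → r--
[0,13] -14+20=6 d=14 * → r--
[0,12] -14+18=4 d=12 * → r--
[0,11] -14+17=3 d=11 * → r--
[0,10] -14+12=-2 d=6 * → r--
[0,9] -14+10=-4 d=4 * → r--
[0,8] -14+9=-5 d=3 * → r--
[0,7] -14+7=-7 d=1 * → r--
[0,6] -14+6=-8 d=0 * → stop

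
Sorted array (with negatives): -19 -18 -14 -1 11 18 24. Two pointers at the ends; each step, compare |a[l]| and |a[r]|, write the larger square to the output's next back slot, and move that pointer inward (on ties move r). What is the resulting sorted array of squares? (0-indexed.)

[1, 121, 196, 324, 324, 361, 576]

[0,6] |-19|<=|24| out[6]=576 → r--
[0,5] |-19|>|18| out[5]=361 → l++
[1,5] |-18|<=|18| out[4]=324 → r--
[1,4] |-18|>|11| out[3]=324 → l++
[2,4] |-14|>|11| out[2]=196 → l++
[3,4] |-1|<=|11| out[1]=121 → r--
[3,3] |-1|<=|-1| out[0]=1 → r--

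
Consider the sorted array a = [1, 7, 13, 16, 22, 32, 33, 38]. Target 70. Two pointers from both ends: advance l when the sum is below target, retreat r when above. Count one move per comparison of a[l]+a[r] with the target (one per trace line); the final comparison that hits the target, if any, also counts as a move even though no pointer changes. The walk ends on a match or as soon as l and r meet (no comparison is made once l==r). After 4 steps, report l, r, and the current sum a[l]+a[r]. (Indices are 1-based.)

[1,8] 1+38=39 <70 → l++
[2,8] 7+38=45 <70 → l++
[3,8] 13+38=51 <70 → l++
[4,8] 16+38=54 <70 → l++

l=5, r=8, sum=60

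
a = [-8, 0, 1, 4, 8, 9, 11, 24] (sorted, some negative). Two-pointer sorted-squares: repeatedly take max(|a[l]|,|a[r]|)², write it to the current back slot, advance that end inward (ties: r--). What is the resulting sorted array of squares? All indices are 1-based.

[0, 1, 16, 64, 64, 81, 121, 576]

[1,8] |-8|<=|24| out[8]=576 → r--
[1,7] |-8|<=|11| out[7]=121 → r--
[1,6] |-8|<=|9| out[6]=81 → r--
[1,5] |-8|<=|8| out[5]=64 → r--
[1,4] |-8|>|4| out[4]=64 → l++
[2,4] |0|<=|4| out[3]=16 → r--
[2,3] |0|<=|1| out[2]=1 → r--
[2,2] |0|<=|0| out[1]=0 → r--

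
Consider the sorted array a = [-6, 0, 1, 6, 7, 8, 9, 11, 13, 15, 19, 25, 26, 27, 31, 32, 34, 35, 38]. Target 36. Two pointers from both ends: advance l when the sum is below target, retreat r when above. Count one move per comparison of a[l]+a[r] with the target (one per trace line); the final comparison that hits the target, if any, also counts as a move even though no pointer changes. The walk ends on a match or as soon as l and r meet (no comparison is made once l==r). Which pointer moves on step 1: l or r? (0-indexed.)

l=0 r=18: -6+38=32 <36, l++

l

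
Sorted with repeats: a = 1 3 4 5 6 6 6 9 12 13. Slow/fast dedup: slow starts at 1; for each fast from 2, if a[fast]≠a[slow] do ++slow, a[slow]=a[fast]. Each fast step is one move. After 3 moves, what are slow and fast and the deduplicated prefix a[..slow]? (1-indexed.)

slow=4, fast=5, prefix=[1, 3, 4, 5]

(s=1,f=2) a[fast]=3≠a[slow]=1 write a[2]=3 → slow++,fast++
(s=2,f=3) a[fast]=4≠a[slow]=3 write a[3]=4 → slow++,fast++
(s=3,f=4) a[fast]=5≠a[slow]=4 write a[4]=5 → slow++,fast++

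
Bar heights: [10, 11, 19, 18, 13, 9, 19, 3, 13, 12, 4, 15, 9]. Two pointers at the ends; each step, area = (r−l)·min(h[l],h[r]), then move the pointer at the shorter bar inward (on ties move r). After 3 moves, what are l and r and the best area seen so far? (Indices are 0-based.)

l=2, r=11, best area=110

l=0 r=12: min(10,9)*12=108 best=108 *, r--
l=0 r=11: min(10,15)*11=110 best=110 *, l++
l=1 r=11: min(11,15)*10=110 best=110, l++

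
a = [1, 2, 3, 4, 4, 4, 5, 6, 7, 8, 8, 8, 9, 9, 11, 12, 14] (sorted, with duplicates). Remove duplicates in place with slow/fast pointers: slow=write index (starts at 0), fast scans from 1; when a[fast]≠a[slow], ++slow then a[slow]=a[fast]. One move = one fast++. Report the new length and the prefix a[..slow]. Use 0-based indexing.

length 12; prefix = [1, 2, 3, 4, 5, 6, 7, 8, 9, 11, 12, 14]

(s=0,f=1) a[fast]=2≠a[slow]=1 write a[1]=2 → slow++,fast++
(s=1,f=2) a[fast]=3≠a[slow]=2 write a[2]=3 → slow++,fast++
(s=2,f=3) a[fast]=4≠a[slow]=3 write a[3]=4 → slow++,fast++
(s=3,f=4) a[fast]=4=a[slow] dup → fast++
(s=3,f=5) a[fast]=4=a[slow] dup → fast++
(s=3,f=6) a[fast]=5≠a[slow]=4 write a[4]=5 → slow++,fast++
(s=4,f=7) a[fast]=6≠a[slow]=5 write a[5]=6 → slow++,fast++
(s=5,f=8) a[fast]=7≠a[slow]=6 write a[6]=7 → slow++,fast++
(s=6,f=9) a[fast]=8≠a[slow]=7 write a[7]=8 → slow++,fast++
(s=7,f=10) a[fast]=8=a[slow] dup → fast++
(s=7,f=11) a[fast]=8=a[slow] dup → fast++
(s=7,f=12) a[fast]=9≠a[slow]=8 write a[8]=9 → slow++,fast++
(s=8,f=13) a[fast]=9=a[slow] dup → fast++
(s=8,f=14) a[fast]=11≠a[slow]=9 write a[9]=11 → slow++,fast++
(s=9,f=15) a[fast]=12≠a[slow]=11 write a[10]=12 → slow++,fast++
(s=10,f=16) a[fast]=14≠a[slow]=12 write a[11]=14 → slow++,fast++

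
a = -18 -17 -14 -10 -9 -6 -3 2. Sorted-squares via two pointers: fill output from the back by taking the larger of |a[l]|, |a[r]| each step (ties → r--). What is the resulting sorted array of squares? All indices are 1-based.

[4, 9, 36, 81, 100, 196, 289, 324]

l=1 r=8: |-18|>|2| out[8]=324, l++
l=2 r=8: |-17|>|2| out[7]=289, l++
l=3 r=8: |-14|>|2| out[6]=196, l++
l=4 r=8: |-10|>|2| out[5]=100, l++
l=5 r=8: |-9|>|2| out[4]=81, l++
l=6 r=8: |-6|>|2| out[3]=36, l++
l=7 r=8: |-3|>|2| out[2]=9, l++
l=8 r=8: |2|<=|2| out[1]=4, r--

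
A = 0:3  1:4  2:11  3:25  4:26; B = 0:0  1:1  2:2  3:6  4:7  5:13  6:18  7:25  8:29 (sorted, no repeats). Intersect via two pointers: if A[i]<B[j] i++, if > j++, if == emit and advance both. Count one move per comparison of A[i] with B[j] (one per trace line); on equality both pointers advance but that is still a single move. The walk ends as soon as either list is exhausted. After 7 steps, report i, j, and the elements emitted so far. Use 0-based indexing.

i=0 j=0: 3>0, j++
i=0 j=1: 3>1, j++
i=0 j=2: 3>2, j++
i=0 j=3: 3<6, i++
i=1 j=3: 4<6, i++
i=2 j=3: 11>6, j++
i=2 j=4: 11>7, j++

i=2, j=5, emitted=[]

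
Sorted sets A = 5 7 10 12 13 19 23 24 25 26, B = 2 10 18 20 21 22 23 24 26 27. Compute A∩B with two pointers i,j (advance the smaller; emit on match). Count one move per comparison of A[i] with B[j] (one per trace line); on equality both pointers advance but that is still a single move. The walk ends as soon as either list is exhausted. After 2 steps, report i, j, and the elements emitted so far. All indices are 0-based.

[i=0,j=0] 5>2 → j++
[i=0,j=1] 5<10 → i++

i=1, j=1, emitted=[]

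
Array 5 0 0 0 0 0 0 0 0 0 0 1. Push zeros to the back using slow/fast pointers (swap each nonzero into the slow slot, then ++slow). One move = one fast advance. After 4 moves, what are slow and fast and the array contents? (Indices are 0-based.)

slow=1, fast=4, a=[5, 0, 0, 0, 0, 0, 0, 0, 0, 0, 0, 1]

slow=0 fast=0: a[fast]=5≠0 swap→a[0]=5, slow++,fast++
slow=1 fast=1: a[fast]=0, fast++
slow=1 fast=2: a[fast]=0, fast++
slow=1 fast=3: a[fast]=0, fast++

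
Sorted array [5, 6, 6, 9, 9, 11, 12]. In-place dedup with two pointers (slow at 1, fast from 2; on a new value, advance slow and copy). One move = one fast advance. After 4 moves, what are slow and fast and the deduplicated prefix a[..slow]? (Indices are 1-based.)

slow=3, fast=6, prefix=[5, 6, 9]

(s=1,f=2) a[fast]=6≠a[slow]=5 write a[2]=6 → slow++,fast++
(s=2,f=3) a[fast]=6=a[slow] dup → fast++
(s=2,f=4) a[fast]=9≠a[slow]=6 write a[3]=9 → slow++,fast++
(s=3,f=5) a[fast]=9=a[slow] dup → fast++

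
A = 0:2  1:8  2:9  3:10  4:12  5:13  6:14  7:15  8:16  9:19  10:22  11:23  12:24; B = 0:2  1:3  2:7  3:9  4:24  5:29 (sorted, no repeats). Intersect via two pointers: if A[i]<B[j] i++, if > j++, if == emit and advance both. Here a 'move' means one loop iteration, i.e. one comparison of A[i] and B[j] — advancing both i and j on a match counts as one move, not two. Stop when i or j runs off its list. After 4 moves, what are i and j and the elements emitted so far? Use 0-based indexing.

[i=0,j=0] 2==2 emit → i++,j++
[i=1,j=1] 8>3 → j++
[i=1,j=2] 8>7 → j++
[i=1,j=3] 8<9 → i++

i=2, j=3, emitted=[2]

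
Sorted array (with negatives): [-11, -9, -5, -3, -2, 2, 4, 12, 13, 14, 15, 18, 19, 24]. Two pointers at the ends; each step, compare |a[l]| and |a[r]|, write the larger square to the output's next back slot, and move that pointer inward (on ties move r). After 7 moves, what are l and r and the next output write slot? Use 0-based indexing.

l=0, r=6, next write slot=6

l=0 r=13: |-11|<=|24| out[13]=576, r--
l=0 r=12: |-11|<=|19| out[12]=361, r--
l=0 r=11: |-11|<=|18| out[11]=324, r--
l=0 r=10: |-11|<=|15| out[10]=225, r--
l=0 r=9: |-11|<=|14| out[9]=196, r--
l=0 r=8: |-11|<=|13| out[8]=169, r--
l=0 r=7: |-11|<=|12| out[7]=144, r--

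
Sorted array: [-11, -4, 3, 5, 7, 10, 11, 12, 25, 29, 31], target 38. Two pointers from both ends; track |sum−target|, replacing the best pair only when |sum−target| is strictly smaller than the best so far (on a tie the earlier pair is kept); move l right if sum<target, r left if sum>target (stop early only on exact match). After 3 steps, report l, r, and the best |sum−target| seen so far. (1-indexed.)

l=4, r=11, best |Δ|=4

[1,11] -11+31=20 d=18 * → l++
[2,11] -4+31=27 d=11 * → l++
[3,11] 3+31=34 d=4 * → l++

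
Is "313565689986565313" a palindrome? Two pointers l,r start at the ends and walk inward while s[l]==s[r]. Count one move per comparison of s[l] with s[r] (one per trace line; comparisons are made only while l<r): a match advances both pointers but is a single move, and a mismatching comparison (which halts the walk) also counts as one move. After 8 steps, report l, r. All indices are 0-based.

l=8, r=9

l=0 r=17: '3'=='3', l++,r--
l=1 r=16: '1'=='1', l++,r--
l=2 r=15: '3'=='3', l++,r--
l=3 r=14: '5'=='5', l++,r--
l=4 r=13: '6'=='6', l++,r--
l=5 r=12: '5'=='5', l++,r--
l=6 r=11: '6'=='6', l++,r--
l=7 r=10: '8'=='8', l++,r--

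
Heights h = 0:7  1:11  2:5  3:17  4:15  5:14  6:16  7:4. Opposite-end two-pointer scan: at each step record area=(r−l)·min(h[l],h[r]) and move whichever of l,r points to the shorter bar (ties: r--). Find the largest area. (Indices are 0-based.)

[0,7] min(7,4)*7=28 best=28 * → r--
[0,6] min(7,16)*6=42 best=42 * → l++
[1,6] min(11,16)*5=55 best=55 * → l++
[2,6] min(5,16)*4=20 best=55 → l++
[3,6] min(17,16)*3=48 best=55 → r--
[3,5] min(17,14)*2=28 best=55 → r--
[3,4] min(17,15)*1=15 best=55 → r--

max area = 55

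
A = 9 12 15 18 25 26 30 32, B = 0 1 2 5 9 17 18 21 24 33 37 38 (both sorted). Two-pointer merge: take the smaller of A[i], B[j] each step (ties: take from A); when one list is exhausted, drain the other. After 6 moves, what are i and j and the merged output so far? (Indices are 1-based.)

i=2, j=6, merged so far=[0, 1, 2, 5, 9, 9]

i=1 j=1: A[i]=9>B[j]=0 take 0, j++
i=1 j=2: A[i]=9>B[j]=1 take 1, j++
i=1 j=3: A[i]=9>B[j]=2 take 2, j++
i=1 j=4: A[i]=9>B[j]=5 take 5, j++
i=1 j=5: A[i]=9<=B[j]=9 take 9, i++
i=2 j=5: A[i]=12>B[j]=9 take 9, j++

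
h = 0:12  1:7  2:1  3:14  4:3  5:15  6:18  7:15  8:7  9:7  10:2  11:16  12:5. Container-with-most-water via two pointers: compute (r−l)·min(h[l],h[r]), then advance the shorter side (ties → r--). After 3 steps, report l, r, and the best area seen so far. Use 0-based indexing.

l=2, r=11, best area=132

[0,12] min(12,5)*12=60 best=60 * → r--
[0,11] min(12,16)*11=132 best=132 * → l++
[1,11] min(7,16)*10=70 best=132 → l++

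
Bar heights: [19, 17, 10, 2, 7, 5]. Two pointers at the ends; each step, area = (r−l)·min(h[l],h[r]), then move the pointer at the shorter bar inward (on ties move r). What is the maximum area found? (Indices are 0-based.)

max area = 28

[0,5] min(19,5)*5=25 best=25 * → r--
[0,4] min(19,7)*4=28 best=28 * → r--
[0,3] min(19,2)*3=6 best=28 → r--
[0,2] min(19,10)*2=20 best=28 → r--
[0,1] min(19,17)*1=17 best=28 → r--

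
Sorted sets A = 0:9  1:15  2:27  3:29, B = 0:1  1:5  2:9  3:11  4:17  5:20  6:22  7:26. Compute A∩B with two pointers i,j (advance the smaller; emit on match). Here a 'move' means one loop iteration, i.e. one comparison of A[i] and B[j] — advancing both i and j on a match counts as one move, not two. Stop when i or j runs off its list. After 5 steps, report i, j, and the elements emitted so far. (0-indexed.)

i=2, j=4, emitted=[9]

[i=0,j=0] 9>1 → j++
[i=0,j=1] 9>5 → j++
[i=0,j=2] 9==9 emit → i++,j++
[i=1,j=3] 15>11 → j++
[i=1,j=4] 15<17 → i++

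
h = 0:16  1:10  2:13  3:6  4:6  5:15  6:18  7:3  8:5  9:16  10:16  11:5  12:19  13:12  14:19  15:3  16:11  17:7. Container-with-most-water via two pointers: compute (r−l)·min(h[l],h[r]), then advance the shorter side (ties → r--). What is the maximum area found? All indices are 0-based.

max area = 224

[0,17] min(16,7)*17=119 best=119 * → r--
[0,16] min(16,11)*16=176 best=176 * → r--
[0,15] min(16,3)*15=45 best=176 → r--
[0,14] min(16,19)*14=224 best=224 * → l++
[1,14] min(10,19)*13=130 best=224 → l++
[2,14] min(13,19)*12=156 best=224 → l++
[3,14] min(6,19)*11=66 best=224 → l++
[4,14] min(6,19)*10=60 best=224 → l++
[5,14] min(15,19)*9=135 best=224 → l++
[6,14] min(18,19)*8=144 best=224 → l++
[7,14] min(3,19)*7=21 best=224 → l++
[8,14] min(5,19)*6=30 best=224 → l++
[9,14] min(16,19)*5=80 best=224 → l++
[10,14] min(16,19)*4=64 best=224 → l++
[11,14] min(5,19)*3=15 best=224 → l++
[12,14] min(19,19)*2=38 best=224 → r--
[12,13] min(19,12)*1=12 best=224 → r--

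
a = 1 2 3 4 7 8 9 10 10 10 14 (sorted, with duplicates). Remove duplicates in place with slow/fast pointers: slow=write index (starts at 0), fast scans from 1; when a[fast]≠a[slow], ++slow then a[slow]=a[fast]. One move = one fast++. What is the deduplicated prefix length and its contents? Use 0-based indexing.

(s=0,f=1) a[fast]=2≠a[slow]=1 write a[1]=2 → slow++,fast++
(s=1,f=2) a[fast]=3≠a[slow]=2 write a[2]=3 → slow++,fast++
(s=2,f=3) a[fast]=4≠a[slow]=3 write a[3]=4 → slow++,fast++
(s=3,f=4) a[fast]=7≠a[slow]=4 write a[4]=7 → slow++,fast++
(s=4,f=5) a[fast]=8≠a[slow]=7 write a[5]=8 → slow++,fast++
(s=5,f=6) a[fast]=9≠a[slow]=8 write a[6]=9 → slow++,fast++
(s=6,f=7) a[fast]=10≠a[slow]=9 write a[7]=10 → slow++,fast++
(s=7,f=8) a[fast]=10=a[slow] dup → fast++
(s=7,f=9) a[fast]=10=a[slow] dup → fast++
(s=7,f=10) a[fast]=14≠a[slow]=10 write a[8]=14 → slow++,fast++

length 9; prefix = [1, 2, 3, 4, 7, 8, 9, 10, 14]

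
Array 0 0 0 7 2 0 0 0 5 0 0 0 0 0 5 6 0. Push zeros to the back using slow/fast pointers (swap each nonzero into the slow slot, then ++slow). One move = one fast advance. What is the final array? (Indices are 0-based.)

(s=0,f=0) a[fast]=0 → fast++
(s=0,f=1) a[fast]=0 → fast++
(s=0,f=2) a[fast]=0 → fast++
(s=0,f=3) a[fast]=7≠0 swap→a[0]=7 → slow++,fast++
(s=1,f=4) a[fast]=2≠0 swap→a[1]=2 → slow++,fast++
(s=2,f=5) a[fast]=0 → fast++
(s=2,f=6) a[fast]=0 → fast++
(s=2,f=7) a[fast]=0 → fast++
(s=2,f=8) a[fast]=5≠0 swap→a[2]=5 → slow++,fast++
(s=3,f=9) a[fast]=0 → fast++
(s=3,f=10) a[fast]=0 → fast++
(s=3,f=11) a[fast]=0 → fast++
(s=3,f=12) a[fast]=0 → fast++
(s=3,f=13) a[fast]=0 → fast++
(s=3,f=14) a[fast]=5≠0 swap→a[3]=5 → slow++,fast++
(s=4,f=15) a[fast]=6≠0 swap→a[4]=6 → slow++,fast++
(s=5,f=16) a[fast]=0 → fast++

[7, 2, 5, 5, 6, 0, 0, 0, 0, 0, 0, 0, 0, 0, 0, 0, 0]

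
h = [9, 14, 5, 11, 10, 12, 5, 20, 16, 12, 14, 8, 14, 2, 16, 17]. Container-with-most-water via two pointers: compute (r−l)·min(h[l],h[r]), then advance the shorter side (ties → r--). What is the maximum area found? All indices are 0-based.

max area = 196

[0,15] min(9,17)*15=135 best=135 * → l++
[1,15] min(14,17)*14=196 best=196 * → l++
[2,15] min(5,17)*13=65 best=196 → l++
[3,15] min(11,17)*12=132 best=196 → l++
[4,15] min(10,17)*11=110 best=196 → l++
[5,15] min(12,17)*10=120 best=196 → l++
[6,15] min(5,17)*9=45 best=196 → l++
[7,15] min(20,17)*8=136 best=196 → r--
[7,14] min(20,16)*7=112 best=196 → r--
[7,13] min(20,2)*6=12 best=196 → r--
[7,12] min(20,14)*5=70 best=196 → r--
[7,11] min(20,8)*4=32 best=196 → r--
[7,10] min(20,14)*3=42 best=196 → r--
[7,9] min(20,12)*2=24 best=196 → r--
[7,8] min(20,16)*1=16 best=196 → r--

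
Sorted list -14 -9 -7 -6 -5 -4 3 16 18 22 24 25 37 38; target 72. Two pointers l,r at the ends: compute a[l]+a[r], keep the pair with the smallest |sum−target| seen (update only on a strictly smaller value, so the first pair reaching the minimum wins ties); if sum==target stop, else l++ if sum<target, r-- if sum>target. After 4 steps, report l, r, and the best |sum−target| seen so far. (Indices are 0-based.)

l=4, r=13, best |Δ|=40

[0,13] -14+38=24 d=48 * → l++
[1,13] -9+38=29 d=43 * → l++
[2,13] -7+38=31 d=41 * → l++
[3,13] -6+38=32 d=40 * → l++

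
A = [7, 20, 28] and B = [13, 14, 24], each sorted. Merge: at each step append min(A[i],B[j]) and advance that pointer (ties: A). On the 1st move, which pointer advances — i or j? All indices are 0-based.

[i=0,j=0] A[i]=7<=B[j]=13 take 7 → i++

i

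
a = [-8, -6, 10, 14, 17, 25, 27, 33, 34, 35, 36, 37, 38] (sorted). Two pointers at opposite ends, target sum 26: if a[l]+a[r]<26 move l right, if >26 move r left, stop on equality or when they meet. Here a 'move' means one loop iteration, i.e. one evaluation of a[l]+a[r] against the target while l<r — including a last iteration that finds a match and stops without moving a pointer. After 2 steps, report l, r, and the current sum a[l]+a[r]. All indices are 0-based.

l=0, r=10, sum=28

[0,12] -8+38=30 >26 → r--
[0,11] -8+37=29 >26 → r--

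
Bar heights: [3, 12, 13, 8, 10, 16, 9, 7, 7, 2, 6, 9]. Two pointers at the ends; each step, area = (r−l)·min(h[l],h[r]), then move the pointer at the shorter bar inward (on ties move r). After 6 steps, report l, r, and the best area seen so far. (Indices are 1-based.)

l=2, r=7, best area=90

l=1 r=12: min(3,9)*11=33 best=33 *, l++
l=2 r=12: min(12,9)*10=90 best=90 *, r--
l=2 r=11: min(12,6)*9=54 best=90, r--
l=2 r=10: min(12,2)*8=16 best=90, r--
l=2 r=9: min(12,7)*7=49 best=90, r--
l=2 r=8: min(12,7)*6=42 best=90, r--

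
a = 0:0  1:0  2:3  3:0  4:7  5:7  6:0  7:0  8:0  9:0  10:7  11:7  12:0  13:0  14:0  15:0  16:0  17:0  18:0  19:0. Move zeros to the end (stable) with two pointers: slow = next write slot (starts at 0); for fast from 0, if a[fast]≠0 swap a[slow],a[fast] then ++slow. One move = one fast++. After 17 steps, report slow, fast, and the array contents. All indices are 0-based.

(s=0,f=0) a[fast]=0 → fast++
(s=0,f=1) a[fast]=0 → fast++
(s=0,f=2) a[fast]=3≠0 swap→a[0]=3 → slow++,fast++
(s=1,f=3) a[fast]=0 → fast++
(s=1,f=4) a[fast]=7≠0 swap→a[1]=7 → slow++,fast++
(s=2,f=5) a[fast]=7≠0 swap→a[2]=7 → slow++,fast++
(s=3,f=6) a[fast]=0 → fast++
(s=3,f=7) a[fast]=0 → fast++
(s=3,f=8) a[fast]=0 → fast++
(s=3,f=9) a[fast]=0 → fast++
(s=3,f=10) a[fast]=7≠0 swap→a[3]=7 → slow++,fast++
(s=4,f=11) a[fast]=7≠0 swap→a[4]=7 → slow++,fast++
(s=5,f=12) a[fast]=0 → fast++
(s=5,f=13) a[fast]=0 → fast++
(s=5,f=14) a[fast]=0 → fast++
(s=5,f=15) a[fast]=0 → fast++
(s=5,f=16) a[fast]=0 → fast++

slow=5, fast=17, a=[3, 7, 7, 7, 7, 0, 0, 0, 0, 0, 0, 0, 0, 0, 0, 0, 0, 0, 0, 0]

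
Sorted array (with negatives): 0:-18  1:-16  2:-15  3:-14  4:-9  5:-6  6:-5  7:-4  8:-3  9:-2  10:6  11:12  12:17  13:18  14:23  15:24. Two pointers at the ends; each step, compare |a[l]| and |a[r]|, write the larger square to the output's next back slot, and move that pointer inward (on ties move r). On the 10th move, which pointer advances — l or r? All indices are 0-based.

l=0 r=15: |-18|<=|24| out[15]=576, r--
l=0 r=14: |-18|<=|23| out[14]=529, r--
l=0 r=13: |-18|<=|18| out[13]=324, r--
l=0 r=12: |-18|>|17| out[12]=324, l++
l=1 r=12: |-16|<=|17| out[11]=289, r--
l=1 r=11: |-16|>|12| out[10]=256, l++
l=2 r=11: |-15|>|12| out[9]=225, l++
l=3 r=11: |-14|>|12| out[8]=196, l++
l=4 r=11: |-9|<=|12| out[7]=144, r--
l=4 r=10: |-9|>|6| out[6]=81, l++

l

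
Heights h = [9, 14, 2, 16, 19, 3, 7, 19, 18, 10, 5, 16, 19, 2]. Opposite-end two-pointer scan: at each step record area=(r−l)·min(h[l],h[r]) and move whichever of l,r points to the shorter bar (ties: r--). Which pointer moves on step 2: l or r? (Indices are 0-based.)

l=0 r=13: min(9,2)*13=26 best=26 *, r--
l=0 r=12: min(9,19)*12=108 best=108 *, l++

l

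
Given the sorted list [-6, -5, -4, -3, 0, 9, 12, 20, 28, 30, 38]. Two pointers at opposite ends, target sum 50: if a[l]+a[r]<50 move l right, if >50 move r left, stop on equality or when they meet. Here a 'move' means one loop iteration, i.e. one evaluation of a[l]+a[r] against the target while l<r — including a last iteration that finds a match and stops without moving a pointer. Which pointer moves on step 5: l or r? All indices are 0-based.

l

[0,10] -6+38=32 <50 → l++
[1,10] -5+38=33 <50 → l++
[2,10] -4+38=34 <50 → l++
[3,10] -3+38=35 <50 → l++
[4,10] 0+38=38 <50 → l++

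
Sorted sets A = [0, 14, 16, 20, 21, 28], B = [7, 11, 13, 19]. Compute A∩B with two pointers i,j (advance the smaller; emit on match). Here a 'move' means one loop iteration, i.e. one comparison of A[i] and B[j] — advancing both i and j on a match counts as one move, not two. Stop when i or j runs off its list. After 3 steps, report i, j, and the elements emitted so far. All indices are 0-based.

i=1, j=2, emitted=[]

i=0 j=0: 0<7, i++
i=1 j=0: 14>7, j++
i=1 j=1: 14>11, j++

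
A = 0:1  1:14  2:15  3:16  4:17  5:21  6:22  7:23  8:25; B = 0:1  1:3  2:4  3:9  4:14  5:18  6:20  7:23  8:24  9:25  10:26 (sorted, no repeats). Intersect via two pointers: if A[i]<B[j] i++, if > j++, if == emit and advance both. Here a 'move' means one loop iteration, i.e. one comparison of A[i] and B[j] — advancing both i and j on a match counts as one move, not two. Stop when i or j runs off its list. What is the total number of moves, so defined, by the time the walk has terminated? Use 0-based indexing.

i=0 j=0: 1==1 emit, i++,j++
i=1 j=1: 14>3, j++
i=1 j=2: 14>4, j++
i=1 j=3: 14>9, j++
i=1 j=4: 14==14 emit, i++,j++
i=2 j=5: 15<18, i++
i=3 j=5: 16<18, i++
i=4 j=5: 17<18, i++
i=5 j=5: 21>18, j++
i=5 j=6: 21>20, j++
i=5 j=7: 21<23, i++
i=6 j=7: 22<23, i++
i=7 j=7: 23==23 emit, i++,j++
i=8 j=8: 25>24, j++
i=8 j=9: 25==25 emit, i++,j++

15 moves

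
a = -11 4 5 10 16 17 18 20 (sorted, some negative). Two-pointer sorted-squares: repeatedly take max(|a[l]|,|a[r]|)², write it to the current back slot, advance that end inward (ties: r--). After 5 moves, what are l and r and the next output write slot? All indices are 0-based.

[0,7] |-11|<=|20| out[7]=400 → r--
[0,6] |-11|<=|18| out[6]=324 → r--
[0,5] |-11|<=|17| out[5]=289 → r--
[0,4] |-11|<=|16| out[4]=256 → r--
[0,3] |-11|>|10| out[3]=121 → l++

l=1, r=3, next write slot=2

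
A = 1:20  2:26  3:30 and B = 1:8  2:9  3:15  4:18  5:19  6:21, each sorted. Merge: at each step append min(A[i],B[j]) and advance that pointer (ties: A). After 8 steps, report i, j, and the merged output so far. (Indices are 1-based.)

[i=1,j=1] A[i]=20>B[j]=8 take 8 → j++
[i=1,j=2] A[i]=20>B[j]=9 take 9 → j++
[i=1,j=3] A[i]=20>B[j]=15 take 15 → j++
[i=1,j=4] A[i]=20>B[j]=18 take 18 → j++
[i=1,j=5] A[i]=20>B[j]=19 take 19 → j++
[i=1,j=6] A[i]=20<=B[j]=21 take 20 → i++
[i=2,j=6] A[i]=26>B[j]=21 take 21 → j++
[i=2,j=7] B done, take A[i]=26 → i++

i=3, j=7, merged so far=[8, 9, 15, 18, 19, 20, 21, 26]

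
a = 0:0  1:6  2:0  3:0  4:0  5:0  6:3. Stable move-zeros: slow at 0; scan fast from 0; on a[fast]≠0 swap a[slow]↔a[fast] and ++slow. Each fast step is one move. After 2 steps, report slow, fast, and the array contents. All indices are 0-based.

slow=1, fast=2, a=[6, 0, 0, 0, 0, 0, 3]

(s=0,f=0) a[fast]=0 → fast++
(s=0,f=1) a[fast]=6≠0 swap→a[0]=6 → slow++,fast++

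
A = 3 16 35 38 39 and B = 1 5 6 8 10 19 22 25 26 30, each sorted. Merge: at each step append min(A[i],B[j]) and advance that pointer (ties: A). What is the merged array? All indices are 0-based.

[i=0,j=0] A[i]=3>B[j]=1 take 1 → j++
[i=0,j=1] A[i]=3<=B[j]=5 take 3 → i++
[i=1,j=1] A[i]=16>B[j]=5 take 5 → j++
[i=1,j=2] A[i]=16>B[j]=6 take 6 → j++
[i=1,j=3] A[i]=16>B[j]=8 take 8 → j++
[i=1,j=4] A[i]=16>B[j]=10 take 10 → j++
[i=1,j=5] A[i]=16<=B[j]=19 take 16 → i++
[i=2,j=5] A[i]=35>B[j]=19 take 19 → j++
[i=2,j=6] A[i]=35>B[j]=22 take 22 → j++
[i=2,j=7] A[i]=35>B[j]=25 take 25 → j++
[i=2,j=8] A[i]=35>B[j]=26 take 26 → j++
[i=2,j=9] A[i]=35>B[j]=30 take 30 → j++
[i=2,j=10] B done, take A[i]=35 → i++
[i=3,j=10] B done, take A[i]=38 → i++
[i=4,j=10] B done, take A[i]=39 → i++

[1, 3, 5, 6, 8, 10, 16, 19, 22, 25, 26, 30, 35, 38, 39]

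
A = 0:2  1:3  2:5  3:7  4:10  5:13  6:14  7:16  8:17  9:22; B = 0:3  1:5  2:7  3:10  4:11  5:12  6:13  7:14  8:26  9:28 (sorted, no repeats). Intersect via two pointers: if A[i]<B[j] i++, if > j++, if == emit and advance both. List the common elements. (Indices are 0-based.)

intersection = [3, 5, 7, 10, 13, 14]

i=0 j=0: 2<3, i++
i=1 j=0: 3==3 emit, i++,j++
i=2 j=1: 5==5 emit, i++,j++
i=3 j=2: 7==7 emit, i++,j++
i=4 j=3: 10==10 emit, i++,j++
i=5 j=4: 13>11, j++
i=5 j=5: 13>12, j++
i=5 j=6: 13==13 emit, i++,j++
i=6 j=7: 14==14 emit, i++,j++
i=7 j=8: 16<26, i++
i=8 j=8: 17<26, i++
i=9 j=8: 22<26, i++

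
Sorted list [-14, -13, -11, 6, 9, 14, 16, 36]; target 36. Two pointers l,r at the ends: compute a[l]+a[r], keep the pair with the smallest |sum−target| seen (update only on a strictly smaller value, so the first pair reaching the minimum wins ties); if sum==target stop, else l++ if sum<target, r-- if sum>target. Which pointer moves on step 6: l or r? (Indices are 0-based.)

l

[0,7] -14+36=22 d=14 * → l++
[1,7] -13+36=23 d=13 * → l++
[2,7] -11+36=25 d=11 * → l++
[3,7] 6+36=42 d=6 * → r--
[3,6] 6+16=22 d=14 → l++
[4,6] 9+16=25 d=11 → l++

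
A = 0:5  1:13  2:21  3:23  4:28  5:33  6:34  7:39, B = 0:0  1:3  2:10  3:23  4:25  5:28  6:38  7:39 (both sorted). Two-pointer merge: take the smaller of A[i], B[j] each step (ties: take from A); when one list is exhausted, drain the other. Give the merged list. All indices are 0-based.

[i=0,j=0] A[i]=5>B[j]=0 take 0 → j++
[i=0,j=1] A[i]=5>B[j]=3 take 3 → j++
[i=0,j=2] A[i]=5<=B[j]=10 take 5 → i++
[i=1,j=2] A[i]=13>B[j]=10 take 10 → j++
[i=1,j=3] A[i]=13<=B[j]=23 take 13 → i++
[i=2,j=3] A[i]=21<=B[j]=23 take 21 → i++
[i=3,j=3] A[i]=23<=B[j]=23 take 23 → i++
[i=4,j=3] A[i]=28>B[j]=23 take 23 → j++
[i=4,j=4] A[i]=28>B[j]=25 take 25 → j++
[i=4,j=5] A[i]=28<=B[j]=28 take 28 → i++
[i=5,j=5] A[i]=33>B[j]=28 take 28 → j++
[i=5,j=6] A[i]=33<=B[j]=38 take 33 → i++
[i=6,j=6] A[i]=34<=B[j]=38 take 34 → i++
[i=7,j=6] A[i]=39>B[j]=38 take 38 → j++
[i=7,j=7] A[i]=39<=B[j]=39 take 39 → i++
[i=8,j=7] A done, take B[j]=39 → j++

[0, 3, 5, 10, 13, 21, 23, 23, 25, 28, 28, 33, 34, 38, 39, 39]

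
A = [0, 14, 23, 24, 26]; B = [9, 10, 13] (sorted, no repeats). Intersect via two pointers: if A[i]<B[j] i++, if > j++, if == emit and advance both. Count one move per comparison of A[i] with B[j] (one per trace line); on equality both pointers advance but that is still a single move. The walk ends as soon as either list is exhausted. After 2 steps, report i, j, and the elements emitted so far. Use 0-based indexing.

i=1, j=1, emitted=[]

[i=0,j=0] 0<9 → i++
[i=1,j=0] 14>9 → j++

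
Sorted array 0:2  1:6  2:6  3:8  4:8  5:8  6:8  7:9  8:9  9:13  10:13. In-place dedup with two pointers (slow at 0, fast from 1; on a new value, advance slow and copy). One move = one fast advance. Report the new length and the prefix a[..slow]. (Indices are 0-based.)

length 5; prefix = [2, 6, 8, 9, 13]

(s=0,f=1) a[fast]=6≠a[slow]=2 write a[1]=6 → slow++,fast++
(s=1,f=2) a[fast]=6=a[slow] dup → fast++
(s=1,f=3) a[fast]=8≠a[slow]=6 write a[2]=8 → slow++,fast++
(s=2,f=4) a[fast]=8=a[slow] dup → fast++
(s=2,f=5) a[fast]=8=a[slow] dup → fast++
(s=2,f=6) a[fast]=8=a[slow] dup → fast++
(s=2,f=7) a[fast]=9≠a[slow]=8 write a[3]=9 → slow++,fast++
(s=3,f=8) a[fast]=9=a[slow] dup → fast++
(s=3,f=9) a[fast]=13≠a[slow]=9 write a[4]=13 → slow++,fast++
(s=4,f=10) a[fast]=13=a[slow] dup → fast++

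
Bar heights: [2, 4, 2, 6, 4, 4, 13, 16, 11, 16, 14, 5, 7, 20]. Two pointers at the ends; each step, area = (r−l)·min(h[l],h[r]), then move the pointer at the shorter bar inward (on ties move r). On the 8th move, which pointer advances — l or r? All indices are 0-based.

l

l=0 r=13: min(2,20)*13=26 best=26 *, l++
l=1 r=13: min(4,20)*12=48 best=48 *, l++
l=2 r=13: min(2,20)*11=22 best=48, l++
l=3 r=13: min(6,20)*10=60 best=60 *, l++
l=4 r=13: min(4,20)*9=36 best=60, l++
l=5 r=13: min(4,20)*8=32 best=60, l++
l=6 r=13: min(13,20)*7=91 best=91 *, l++
l=7 r=13: min(16,20)*6=96 best=96 *, l++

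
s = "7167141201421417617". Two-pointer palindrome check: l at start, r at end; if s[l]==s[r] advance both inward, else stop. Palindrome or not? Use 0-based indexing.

[0,18] '7'=='7' → l++,r--
[1,17] '1'=='1' → l++,r--
[2,16] '6'=='6' → l++,r--
[3,15] '7'=='7' → l++,r--
[4,14] '1'=='1' → l++,r--
[5,13] '4'=='4' → l++,r--
[6,12] '1'=='1' → l++,r--
[7,11] '2'=='2' → l++,r--
[8,10] '0'!='4' → stop

not a palindrome (mismatch at 8,10)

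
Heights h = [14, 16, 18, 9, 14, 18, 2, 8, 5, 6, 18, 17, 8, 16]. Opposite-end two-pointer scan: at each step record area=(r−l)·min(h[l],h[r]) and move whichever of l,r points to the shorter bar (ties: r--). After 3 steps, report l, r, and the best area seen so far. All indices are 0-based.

l=1, r=11, best area=192

l=0 r=13: min(14,16)*13=182 best=182 *, l++
l=1 r=13: min(16,16)*12=192 best=192 *, r--
l=1 r=12: min(16,8)*11=88 best=192, r--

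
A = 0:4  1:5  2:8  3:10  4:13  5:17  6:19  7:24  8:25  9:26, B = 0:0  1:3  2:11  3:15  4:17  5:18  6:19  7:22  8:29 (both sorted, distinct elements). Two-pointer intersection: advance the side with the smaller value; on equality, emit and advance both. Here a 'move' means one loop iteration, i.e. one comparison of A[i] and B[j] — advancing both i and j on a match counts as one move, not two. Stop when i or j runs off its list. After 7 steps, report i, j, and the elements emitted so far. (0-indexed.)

i=4, j=3, emitted=[]

i=0 j=0: 4>0, j++
i=0 j=1: 4>3, j++
i=0 j=2: 4<11, i++
i=1 j=2: 5<11, i++
i=2 j=2: 8<11, i++
i=3 j=2: 10<11, i++
i=4 j=2: 13>11, j++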